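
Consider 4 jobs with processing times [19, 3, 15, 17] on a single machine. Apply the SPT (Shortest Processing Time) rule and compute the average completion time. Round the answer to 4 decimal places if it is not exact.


Sort jobs by processing time (SPT order): [3, 15, 17, 19]
Compute completion times sequentially:
  Job 1: processing = 3, completes at 3
  Job 2: processing = 15, completes at 18
  Job 3: processing = 17, completes at 35
  Job 4: processing = 19, completes at 54
Sum of completion times = 110
Average completion time = 110/4 = 27.5

27.5


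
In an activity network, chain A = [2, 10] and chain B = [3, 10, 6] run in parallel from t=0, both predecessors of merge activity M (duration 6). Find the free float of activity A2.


ES(A2) = sum of predecessors on chain A = 2
EF(A2) = ES + duration = 2 + 10 = 12
Successor of A2 is M. ES(M) = max(sum(A), sum(B)) = max(12, 19) = 19
Free float = ES(successor) - EF(current) = 19 - 12 = 7

7


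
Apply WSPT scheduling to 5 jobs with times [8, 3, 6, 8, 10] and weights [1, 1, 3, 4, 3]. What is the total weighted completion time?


Compute p/w ratios and sort ascending (WSPT): [(6, 3), (8, 4), (3, 1), (10, 3), (8, 1)]
Compute weighted completion times:
  Job (p=6,w=3): C=6, w*C=3*6=18
  Job (p=8,w=4): C=14, w*C=4*14=56
  Job (p=3,w=1): C=17, w*C=1*17=17
  Job (p=10,w=3): C=27, w*C=3*27=81
  Job (p=8,w=1): C=35, w*C=1*35=35
Total weighted completion time = 207

207


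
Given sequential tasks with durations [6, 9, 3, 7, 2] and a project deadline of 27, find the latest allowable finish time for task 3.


LF(activity 3) = deadline - sum of successor durations
Successors: activities 4 through 5 with durations [7, 2]
Sum of successor durations = 9
LF = 27 - 9 = 18

18


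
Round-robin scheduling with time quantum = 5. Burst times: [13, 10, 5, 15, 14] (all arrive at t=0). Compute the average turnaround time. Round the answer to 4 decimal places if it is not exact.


Time quantum = 5
Execution trace:
  J1 runs 5 units, time = 5
  J2 runs 5 units, time = 10
  J3 runs 5 units, time = 15
  J4 runs 5 units, time = 20
  J5 runs 5 units, time = 25
  J1 runs 5 units, time = 30
  J2 runs 5 units, time = 35
  J4 runs 5 units, time = 40
  J5 runs 5 units, time = 45
  J1 runs 3 units, time = 48
  J4 runs 5 units, time = 53
  J5 runs 4 units, time = 57
Finish times: [48, 35, 15, 53, 57]
Average turnaround = 208/5 = 41.6

41.6


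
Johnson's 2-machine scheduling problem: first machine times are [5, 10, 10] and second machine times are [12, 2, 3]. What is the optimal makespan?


Apply Johnson's rule:
  Group 1 (a <= b): [(1, 5, 12)]
  Group 2 (a > b): [(3, 10, 3), (2, 10, 2)]
Optimal job order: [1, 3, 2]
Schedule:
  Job 1: M1 done at 5, M2 done at 17
  Job 3: M1 done at 15, M2 done at 20
  Job 2: M1 done at 25, M2 done at 27
Makespan = 27

27


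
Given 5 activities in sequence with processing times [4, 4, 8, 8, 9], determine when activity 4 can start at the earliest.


Activity 4 starts after activities 1 through 3 complete.
Predecessor durations: [4, 4, 8]
ES = 4 + 4 + 8 = 16

16


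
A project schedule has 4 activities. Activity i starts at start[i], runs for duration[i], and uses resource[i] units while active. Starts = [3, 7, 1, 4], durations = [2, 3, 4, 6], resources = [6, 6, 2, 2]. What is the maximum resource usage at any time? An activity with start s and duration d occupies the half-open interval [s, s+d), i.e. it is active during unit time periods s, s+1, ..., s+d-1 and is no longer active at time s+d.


Each activity i is active on [start_i, start_i + duration_i).
Compute total resource usage per time slot:
  t=0: active resources = [], total = 0
  t=1: active resources = [2], total = 2
  t=2: active resources = [2], total = 2
  t=3: active resources = [6, 2], total = 8
  t=4: active resources = [6, 2, 2], total = 10
  t=5: active resources = [2], total = 2
  t=6: active resources = [2], total = 2
  t=7: active resources = [6, 2], total = 8
  t=8: active resources = [6, 2], total = 8
  t=9: active resources = [6, 2], total = 8
Peak resource demand = 10

10


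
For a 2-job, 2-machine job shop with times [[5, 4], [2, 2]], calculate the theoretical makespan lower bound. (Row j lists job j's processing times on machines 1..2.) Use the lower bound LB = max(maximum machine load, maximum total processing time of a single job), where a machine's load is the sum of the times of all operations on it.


Machine loads:
  Machine 1: 5 + 2 = 7
  Machine 2: 4 + 2 = 6
Max machine load = 7
Job totals:
  Job 1: 9
  Job 2: 4
Max job total = 9
Lower bound = max(7, 9) = 9

9


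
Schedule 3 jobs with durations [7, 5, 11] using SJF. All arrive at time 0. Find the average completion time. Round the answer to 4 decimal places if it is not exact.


SJF order (ascending): [5, 7, 11]
Completion times:
  Job 1: burst=5, C=5
  Job 2: burst=7, C=12
  Job 3: burst=11, C=23
Average completion = 40/3 = 13.3333

13.3333


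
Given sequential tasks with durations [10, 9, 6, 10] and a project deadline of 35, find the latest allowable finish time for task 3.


LF(activity 3) = deadline - sum of successor durations
Successors: activities 4 through 4 with durations [10]
Sum of successor durations = 10
LF = 35 - 10 = 25

25


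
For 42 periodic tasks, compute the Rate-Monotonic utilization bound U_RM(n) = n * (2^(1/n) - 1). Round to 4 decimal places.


Compute 2^(1/42) = 1.0166404394
Subtract 1: 1.0166404394 - 1 = 0.0166404394
Multiply by n: 42 * 0.0166404394 = 0.6988984548
Round to 4 dp: 0.6989

0.6989


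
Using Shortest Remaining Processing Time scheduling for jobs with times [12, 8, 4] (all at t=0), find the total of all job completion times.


Since all jobs arrive at t=0, SRPT equals SPT ordering.
SPT order: [4, 8, 12]
Completion times:
  Job 1: p=4, C=4
  Job 2: p=8, C=12
  Job 3: p=12, C=24
Total completion time = 4 + 12 + 24 = 40

40


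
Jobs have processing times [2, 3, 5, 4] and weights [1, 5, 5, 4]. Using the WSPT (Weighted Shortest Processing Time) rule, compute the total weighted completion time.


Compute p/w ratios and sort ascending (WSPT): [(3, 5), (5, 5), (4, 4), (2, 1)]
Compute weighted completion times:
  Job (p=3,w=5): C=3, w*C=5*3=15
  Job (p=5,w=5): C=8, w*C=5*8=40
  Job (p=4,w=4): C=12, w*C=4*12=48
  Job (p=2,w=1): C=14, w*C=1*14=14
Total weighted completion time = 117

117


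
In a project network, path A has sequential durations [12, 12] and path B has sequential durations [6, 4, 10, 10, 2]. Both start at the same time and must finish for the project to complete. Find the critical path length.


Path A total = 12 + 12 = 24
Path B total = 6 + 4 + 10 + 10 + 2 = 32
Critical path = longest path = max(24, 32) = 32

32


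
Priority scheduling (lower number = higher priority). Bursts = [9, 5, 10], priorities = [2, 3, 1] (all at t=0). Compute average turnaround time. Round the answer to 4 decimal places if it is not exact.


Sort by priority (ascending = highest first):
Order: [(1, 10), (2, 9), (3, 5)]
Completion times:
  Priority 1, burst=10, C=10
  Priority 2, burst=9, C=19
  Priority 3, burst=5, C=24
Average turnaround = 53/3 = 17.6667

17.6667


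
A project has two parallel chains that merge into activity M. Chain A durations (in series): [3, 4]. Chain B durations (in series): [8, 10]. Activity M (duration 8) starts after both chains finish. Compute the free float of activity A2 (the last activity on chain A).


ES(A2) = sum of predecessors on chain A = 3
EF(A2) = ES + duration = 3 + 4 = 7
Successor of A2 is M. ES(M) = max(sum(A), sum(B)) = max(7, 18) = 18
Free float = ES(successor) - EF(current) = 18 - 7 = 11

11


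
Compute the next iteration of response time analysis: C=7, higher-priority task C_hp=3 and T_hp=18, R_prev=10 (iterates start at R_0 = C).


R_next = C + ceil(R_prev / T_hp) * C_hp
ceil(10 / 18) = ceil(0.5556) = 1
Interference = 1 * 3 = 3
R_next = 7 + 3 = 10
R_next = R_prev, so the iteration has converged (response time = 10).

10


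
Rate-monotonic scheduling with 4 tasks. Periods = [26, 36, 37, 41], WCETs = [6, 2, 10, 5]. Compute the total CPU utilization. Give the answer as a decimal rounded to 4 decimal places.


Compute individual utilizations (exact fractions):
  Task 1: C/T = 6/26 = 3/13 (approx. 0.2308)
  Task 2: C/T = 2/36 = 1/18 (approx. 0.0556)
  Task 3: C/T = 10/37 (approx. 0.2703)
  Task 4: C/T = 5/41 (approx. 0.122)
Total utilization U = 3/13 + 1/18 + 10/37 + 5/41 = 240869/354978
Rounded to 4 decimal places: U = 0.6785
RM (Liu & Layland) bound for 4 tasks = 0.756828; compare with U = 240869/354978 (approx. 0.678546)
U <= bound, so schedulable by RM sufficient condition.

0.6785


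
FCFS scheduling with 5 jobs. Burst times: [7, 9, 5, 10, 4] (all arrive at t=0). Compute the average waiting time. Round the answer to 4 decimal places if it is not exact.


FCFS order (as given): [7, 9, 5, 10, 4]
Waiting times:
  Job 1: wait = 0
  Job 2: wait = 7
  Job 3: wait = 16
  Job 4: wait = 21
  Job 5: wait = 31
Sum of waiting times = 75
Average waiting time = 75/5 = 15.0

15.0


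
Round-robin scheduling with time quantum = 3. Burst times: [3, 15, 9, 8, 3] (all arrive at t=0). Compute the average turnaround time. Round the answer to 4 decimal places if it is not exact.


Time quantum = 3
Execution trace:
  J1 runs 3 units, time = 3
  J2 runs 3 units, time = 6
  J3 runs 3 units, time = 9
  J4 runs 3 units, time = 12
  J5 runs 3 units, time = 15
  J2 runs 3 units, time = 18
  J3 runs 3 units, time = 21
  J4 runs 3 units, time = 24
  J2 runs 3 units, time = 27
  J3 runs 3 units, time = 30
  J4 runs 2 units, time = 32
  J2 runs 3 units, time = 35
  J2 runs 3 units, time = 38
Finish times: [3, 38, 30, 32, 15]
Average turnaround = 118/5 = 23.6

23.6


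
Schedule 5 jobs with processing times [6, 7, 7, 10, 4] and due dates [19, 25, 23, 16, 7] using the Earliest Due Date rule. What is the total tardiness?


Sort by due date (EDD order): [(4, 7), (10, 16), (6, 19), (7, 23), (7, 25)]
Compute completion times and tardiness:
  Job 1: p=4, d=7, C=4, tardiness=max(0,4-7)=0
  Job 2: p=10, d=16, C=14, tardiness=max(0,14-16)=0
  Job 3: p=6, d=19, C=20, tardiness=max(0,20-19)=1
  Job 4: p=7, d=23, C=27, tardiness=max(0,27-23)=4
  Job 5: p=7, d=25, C=34, tardiness=max(0,34-25)=9
Total tardiness = 14

14


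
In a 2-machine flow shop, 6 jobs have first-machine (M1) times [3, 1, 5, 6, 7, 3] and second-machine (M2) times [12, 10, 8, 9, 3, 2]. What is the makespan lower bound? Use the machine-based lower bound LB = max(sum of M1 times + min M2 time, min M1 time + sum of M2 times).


LB1 = sum(M1 times) + min(M2 times) = 25 + 2 = 27
LB2 = min(M1 times) + sum(M2 times) = 1 + 44 = 45
Lower bound = max(LB1, LB2) = max(27, 45) = 45

45


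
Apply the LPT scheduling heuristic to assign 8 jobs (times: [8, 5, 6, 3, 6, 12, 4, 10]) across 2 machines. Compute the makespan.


Sort jobs in decreasing order (LPT): [12, 10, 8, 6, 6, 5, 4, 3]
Assign each job to the least loaded machine:
  Machine 1: jobs [12, 6, 6, 3], load = 27
  Machine 2: jobs [10, 8, 5, 4], load = 27
Makespan = max load = 27

27


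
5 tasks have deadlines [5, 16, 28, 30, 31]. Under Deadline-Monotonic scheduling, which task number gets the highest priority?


Sort tasks by relative deadline (ascending):
  Task 1: deadline = 5
  Task 2: deadline = 16
  Task 3: deadline = 28
  Task 4: deadline = 30
  Task 5: deadline = 31
Priority order (highest first): [1, 2, 3, 4, 5]
Highest priority task = 1

1


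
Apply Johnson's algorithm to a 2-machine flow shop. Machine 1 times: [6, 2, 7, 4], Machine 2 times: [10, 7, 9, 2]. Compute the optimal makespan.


Apply Johnson's rule:
  Group 1 (a <= b): [(2, 2, 7), (1, 6, 10), (3, 7, 9)]
  Group 2 (a > b): [(4, 4, 2)]
Optimal job order: [2, 1, 3, 4]
Schedule:
  Job 2: M1 done at 2, M2 done at 9
  Job 1: M1 done at 8, M2 done at 19
  Job 3: M1 done at 15, M2 done at 28
  Job 4: M1 done at 19, M2 done at 30
Makespan = 30

30


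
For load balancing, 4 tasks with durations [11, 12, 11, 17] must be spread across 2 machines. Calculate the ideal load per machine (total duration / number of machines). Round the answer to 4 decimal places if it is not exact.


Total processing time = 11 + 12 + 11 + 17 = 51
Number of machines = 2
Ideal balanced load = 51 / 2 = 25.5

25.5


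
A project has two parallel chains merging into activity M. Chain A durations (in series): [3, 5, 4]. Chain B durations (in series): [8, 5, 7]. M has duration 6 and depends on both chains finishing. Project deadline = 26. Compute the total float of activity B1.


Forward pass: ES(B1) = sum of predecessors on chain B = 0
EF = ES + duration = 0 + 8 = 8
Backward pass: LF(M) = deadline = 26; LS(M) = 26 - 6 = 20
LF(B1) = LS(M) - sum(successors on chain B) = 20 - 12 = 8
LS = LF - duration = 8 - 8 = 0
Total float = LS - ES = 0 - 0 = 0

0


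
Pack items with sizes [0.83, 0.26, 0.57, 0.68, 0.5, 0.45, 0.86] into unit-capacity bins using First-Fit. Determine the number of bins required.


Place items sequentially using First-Fit:
  Item 0.83 -> new Bin 1
  Item 0.26 -> new Bin 2
  Item 0.57 -> Bin 2 (now 0.83)
  Item 0.68 -> new Bin 3
  Item 0.5 -> new Bin 4
  Item 0.45 -> Bin 4 (now 0.95)
  Item 0.86 -> new Bin 5
Total bins used = 5

5


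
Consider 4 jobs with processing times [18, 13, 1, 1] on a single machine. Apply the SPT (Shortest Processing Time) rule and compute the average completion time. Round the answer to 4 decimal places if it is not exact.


Sort jobs by processing time (SPT order): [1, 1, 13, 18]
Compute completion times sequentially:
  Job 1: processing = 1, completes at 1
  Job 2: processing = 1, completes at 2
  Job 3: processing = 13, completes at 15
  Job 4: processing = 18, completes at 33
Sum of completion times = 51
Average completion time = 51/4 = 12.75

12.75


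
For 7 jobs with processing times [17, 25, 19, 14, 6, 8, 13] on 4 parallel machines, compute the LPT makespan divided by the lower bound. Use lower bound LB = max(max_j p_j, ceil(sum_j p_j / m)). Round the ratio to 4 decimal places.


LPT order: [25, 19, 17, 14, 13, 8, 6]
Machine loads after assignment: [25, 25, 25, 27]
LPT makespan = 27
Lower bound = max(max_job, ceil(total/4)) = max(25, 26) = 26
Ratio = 27 / 26 = 1.0385

1.0385


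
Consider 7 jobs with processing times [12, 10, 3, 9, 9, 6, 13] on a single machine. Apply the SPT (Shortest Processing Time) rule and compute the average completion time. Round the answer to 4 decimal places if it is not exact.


Sort jobs by processing time (SPT order): [3, 6, 9, 9, 10, 12, 13]
Compute completion times sequentially:
  Job 1: processing = 3, completes at 3
  Job 2: processing = 6, completes at 9
  Job 3: processing = 9, completes at 18
  Job 4: processing = 9, completes at 27
  Job 5: processing = 10, completes at 37
  Job 6: processing = 12, completes at 49
  Job 7: processing = 13, completes at 62
Sum of completion times = 205
Average completion time = 205/7 = 29.2857

29.2857


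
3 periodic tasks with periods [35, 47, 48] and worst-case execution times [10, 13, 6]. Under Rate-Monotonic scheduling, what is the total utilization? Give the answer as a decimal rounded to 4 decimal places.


Compute individual utilizations (exact fractions):
  Task 1: C/T = 10/35 = 2/7 (approx. 0.2857)
  Task 2: C/T = 13/47 (approx. 0.2766)
  Task 3: C/T = 6/48 = 1/8 (approx. 0.125)
Total utilization U = 2/7 + 13/47 + 1/8 = 1809/2632
Rounded to 4 decimal places: U = 0.6873
RM (Liu & Layland) bound for 3 tasks = 0.779763; compare with U = 1809/2632 (approx. 0.687310)
U <= bound, so schedulable by RM sufficient condition.

0.6873


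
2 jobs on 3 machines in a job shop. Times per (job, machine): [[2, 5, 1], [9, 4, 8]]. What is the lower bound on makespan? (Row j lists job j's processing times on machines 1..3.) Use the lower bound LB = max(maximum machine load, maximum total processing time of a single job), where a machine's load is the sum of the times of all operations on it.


Machine loads:
  Machine 1: 2 + 9 = 11
  Machine 2: 5 + 4 = 9
  Machine 3: 1 + 8 = 9
Max machine load = 11
Job totals:
  Job 1: 8
  Job 2: 21
Max job total = 21
Lower bound = max(11, 21) = 21

21


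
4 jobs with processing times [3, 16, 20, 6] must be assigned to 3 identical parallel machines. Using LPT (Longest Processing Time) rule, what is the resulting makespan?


Sort jobs in decreasing order (LPT): [20, 16, 6, 3]
Assign each job to the least loaded machine:
  Machine 1: jobs [20], load = 20
  Machine 2: jobs [16], load = 16
  Machine 3: jobs [6, 3], load = 9
Makespan = max load = 20

20


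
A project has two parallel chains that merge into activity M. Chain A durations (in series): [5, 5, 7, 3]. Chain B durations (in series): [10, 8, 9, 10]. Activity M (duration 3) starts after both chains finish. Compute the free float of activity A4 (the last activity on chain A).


ES(A4) = sum of predecessors on chain A = 17
EF(A4) = ES + duration = 17 + 3 = 20
Successor of A4 is M. ES(M) = max(sum(A), sum(B)) = max(20, 37) = 37
Free float = ES(successor) - EF(current) = 37 - 20 = 17

17


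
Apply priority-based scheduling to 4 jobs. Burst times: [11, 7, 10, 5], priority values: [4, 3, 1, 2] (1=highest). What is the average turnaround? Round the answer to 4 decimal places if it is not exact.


Sort by priority (ascending = highest first):
Order: [(1, 10), (2, 5), (3, 7), (4, 11)]
Completion times:
  Priority 1, burst=10, C=10
  Priority 2, burst=5, C=15
  Priority 3, burst=7, C=22
  Priority 4, burst=11, C=33
Average turnaround = 80/4 = 20.0

20.0


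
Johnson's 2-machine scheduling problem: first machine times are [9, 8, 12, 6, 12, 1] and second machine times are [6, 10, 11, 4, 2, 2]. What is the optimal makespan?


Apply Johnson's rule:
  Group 1 (a <= b): [(6, 1, 2), (2, 8, 10)]
  Group 2 (a > b): [(3, 12, 11), (1, 9, 6), (4, 6, 4), (5, 12, 2)]
Optimal job order: [6, 2, 3, 1, 4, 5]
Schedule:
  Job 6: M1 done at 1, M2 done at 3
  Job 2: M1 done at 9, M2 done at 19
  Job 3: M1 done at 21, M2 done at 32
  Job 1: M1 done at 30, M2 done at 38
  Job 4: M1 done at 36, M2 done at 42
  Job 5: M1 done at 48, M2 done at 50
Makespan = 50

50


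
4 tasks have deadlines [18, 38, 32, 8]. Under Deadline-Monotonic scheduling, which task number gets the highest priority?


Sort tasks by relative deadline (ascending):
  Task 4: deadline = 8
  Task 1: deadline = 18
  Task 3: deadline = 32
  Task 2: deadline = 38
Priority order (highest first): [4, 1, 3, 2]
Highest priority task = 4

4


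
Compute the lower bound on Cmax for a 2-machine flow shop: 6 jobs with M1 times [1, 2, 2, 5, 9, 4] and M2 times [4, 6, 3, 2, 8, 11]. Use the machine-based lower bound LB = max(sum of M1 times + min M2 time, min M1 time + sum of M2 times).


LB1 = sum(M1 times) + min(M2 times) = 23 + 2 = 25
LB2 = min(M1 times) + sum(M2 times) = 1 + 34 = 35
Lower bound = max(LB1, LB2) = max(25, 35) = 35

35


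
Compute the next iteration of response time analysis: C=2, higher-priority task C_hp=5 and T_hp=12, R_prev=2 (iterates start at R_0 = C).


R_next = C + ceil(R_prev / T_hp) * C_hp
ceil(2 / 12) = ceil(0.1667) = 1
Interference = 1 * 5 = 5
R_next = 2 + 5 = 7

7


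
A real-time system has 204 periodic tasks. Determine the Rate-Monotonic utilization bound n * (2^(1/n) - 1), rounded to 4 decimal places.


Compute 2^(1/204) = 1.0034035593
Subtract 1: 1.0034035593 - 1 = 0.0034035593
Multiply by n: 204 * 0.0034035593 = 0.6943260972
Round to 4 dp: 0.6943

0.6943


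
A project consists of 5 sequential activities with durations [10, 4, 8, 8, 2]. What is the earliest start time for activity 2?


Activity 2 starts after activities 1 through 1 complete.
Predecessor durations: [10]
ES = 10 = 10

10


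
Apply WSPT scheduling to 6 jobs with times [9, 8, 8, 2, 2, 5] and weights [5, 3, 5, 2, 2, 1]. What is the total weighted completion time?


Compute p/w ratios and sort ascending (WSPT): [(2, 2), (2, 2), (8, 5), (9, 5), (8, 3), (5, 1)]
Compute weighted completion times:
  Job (p=2,w=2): C=2, w*C=2*2=4
  Job (p=2,w=2): C=4, w*C=2*4=8
  Job (p=8,w=5): C=12, w*C=5*12=60
  Job (p=9,w=5): C=21, w*C=5*21=105
  Job (p=8,w=3): C=29, w*C=3*29=87
  Job (p=5,w=1): C=34, w*C=1*34=34
Total weighted completion time = 298

298


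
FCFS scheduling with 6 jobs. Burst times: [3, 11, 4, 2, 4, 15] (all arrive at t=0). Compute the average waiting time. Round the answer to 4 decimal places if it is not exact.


FCFS order (as given): [3, 11, 4, 2, 4, 15]
Waiting times:
  Job 1: wait = 0
  Job 2: wait = 3
  Job 3: wait = 14
  Job 4: wait = 18
  Job 5: wait = 20
  Job 6: wait = 24
Sum of waiting times = 79
Average waiting time = 79/6 = 13.1667

13.1667


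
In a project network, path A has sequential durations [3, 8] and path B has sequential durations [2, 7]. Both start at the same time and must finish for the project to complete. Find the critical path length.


Path A total = 3 + 8 = 11
Path B total = 2 + 7 = 9
Critical path = longest path = max(11, 9) = 11

11


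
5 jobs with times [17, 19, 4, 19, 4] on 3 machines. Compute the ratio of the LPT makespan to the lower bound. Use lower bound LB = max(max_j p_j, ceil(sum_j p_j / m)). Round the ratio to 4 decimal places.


LPT order: [19, 19, 17, 4, 4]
Machine loads after assignment: [23, 19, 21]
LPT makespan = 23
Lower bound = max(max_job, ceil(total/3)) = max(19, 21) = 21
Ratio = 23 / 21 = 1.0952

1.0952


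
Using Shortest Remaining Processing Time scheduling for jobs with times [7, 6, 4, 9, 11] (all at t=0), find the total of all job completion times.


Since all jobs arrive at t=0, SRPT equals SPT ordering.
SPT order: [4, 6, 7, 9, 11]
Completion times:
  Job 1: p=4, C=4
  Job 2: p=6, C=10
  Job 3: p=7, C=17
  Job 4: p=9, C=26
  Job 5: p=11, C=37
Total completion time = 4 + 10 + 17 + 26 + 37 = 94

94


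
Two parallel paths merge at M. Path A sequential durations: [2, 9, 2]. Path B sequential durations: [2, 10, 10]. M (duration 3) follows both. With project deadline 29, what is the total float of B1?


Forward pass: ES(B1) = sum of predecessors on chain B = 0
EF = ES + duration = 0 + 2 = 2
Backward pass: LF(M) = deadline = 29; LS(M) = 29 - 3 = 26
LF(B1) = LS(M) - sum(successors on chain B) = 26 - 20 = 6
LS = LF - duration = 6 - 2 = 4
Total float = LS - ES = 4 - 0 = 4

4


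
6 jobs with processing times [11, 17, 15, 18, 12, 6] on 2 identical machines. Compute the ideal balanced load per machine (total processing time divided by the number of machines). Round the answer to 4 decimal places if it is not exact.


Total processing time = 11 + 17 + 15 + 18 + 12 + 6 = 79
Number of machines = 2
Ideal balanced load = 79 / 2 = 39.5

39.5


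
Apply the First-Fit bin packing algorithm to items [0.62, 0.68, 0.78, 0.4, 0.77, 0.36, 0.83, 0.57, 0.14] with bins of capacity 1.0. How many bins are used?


Place items sequentially using First-Fit:
  Item 0.62 -> new Bin 1
  Item 0.68 -> new Bin 2
  Item 0.78 -> new Bin 3
  Item 0.4 -> new Bin 4
  Item 0.77 -> new Bin 5
  Item 0.36 -> Bin 1 (now 0.98)
  Item 0.83 -> new Bin 6
  Item 0.57 -> Bin 4 (now 0.97)
  Item 0.14 -> Bin 2 (now 0.82)
Total bins used = 6

6


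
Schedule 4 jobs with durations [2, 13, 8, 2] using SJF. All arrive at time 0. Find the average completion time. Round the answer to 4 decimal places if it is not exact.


SJF order (ascending): [2, 2, 8, 13]
Completion times:
  Job 1: burst=2, C=2
  Job 2: burst=2, C=4
  Job 3: burst=8, C=12
  Job 4: burst=13, C=25
Average completion = 43/4 = 10.75

10.75


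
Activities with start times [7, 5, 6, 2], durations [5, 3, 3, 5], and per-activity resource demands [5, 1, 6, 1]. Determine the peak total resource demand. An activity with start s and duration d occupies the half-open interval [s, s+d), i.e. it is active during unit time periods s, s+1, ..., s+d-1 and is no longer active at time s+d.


Each activity i is active on [start_i, start_i + duration_i).
Compute total resource usage per time slot:
  t=0: active resources = [], total = 0
  t=1: active resources = [], total = 0
  t=2: active resources = [1], total = 1
  t=3: active resources = [1], total = 1
  t=4: active resources = [1], total = 1
  t=5: active resources = [1, 1], total = 2
  t=6: active resources = [1, 6, 1], total = 8
  t=7: active resources = [5, 1, 6], total = 12
  t=8: active resources = [5, 6], total = 11
  t=9: active resources = [5], total = 5
  t=10: active resources = [5], total = 5
  t=11: active resources = [5], total = 5
Peak resource demand = 12

12


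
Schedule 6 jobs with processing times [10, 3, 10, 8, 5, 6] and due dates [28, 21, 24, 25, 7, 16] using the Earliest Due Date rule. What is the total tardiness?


Sort by due date (EDD order): [(5, 7), (6, 16), (3, 21), (10, 24), (8, 25), (10, 28)]
Compute completion times and tardiness:
  Job 1: p=5, d=7, C=5, tardiness=max(0,5-7)=0
  Job 2: p=6, d=16, C=11, tardiness=max(0,11-16)=0
  Job 3: p=3, d=21, C=14, tardiness=max(0,14-21)=0
  Job 4: p=10, d=24, C=24, tardiness=max(0,24-24)=0
  Job 5: p=8, d=25, C=32, tardiness=max(0,32-25)=7
  Job 6: p=10, d=28, C=42, tardiness=max(0,42-28)=14
Total tardiness = 21

21


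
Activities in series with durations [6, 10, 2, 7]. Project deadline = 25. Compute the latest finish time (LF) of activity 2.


LF(activity 2) = deadline - sum of successor durations
Successors: activities 3 through 4 with durations [2, 7]
Sum of successor durations = 9
LF = 25 - 9 = 16

16


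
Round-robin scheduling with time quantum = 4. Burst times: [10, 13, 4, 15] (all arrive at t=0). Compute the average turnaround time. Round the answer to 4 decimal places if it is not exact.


Time quantum = 4
Execution trace:
  J1 runs 4 units, time = 4
  J2 runs 4 units, time = 8
  J3 runs 4 units, time = 12
  J4 runs 4 units, time = 16
  J1 runs 4 units, time = 20
  J2 runs 4 units, time = 24
  J4 runs 4 units, time = 28
  J1 runs 2 units, time = 30
  J2 runs 4 units, time = 34
  J4 runs 4 units, time = 38
  J2 runs 1 units, time = 39
  J4 runs 3 units, time = 42
Finish times: [30, 39, 12, 42]
Average turnaround = 123/4 = 30.75

30.75


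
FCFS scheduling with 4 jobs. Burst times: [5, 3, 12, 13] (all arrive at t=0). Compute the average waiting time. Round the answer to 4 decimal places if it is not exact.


FCFS order (as given): [5, 3, 12, 13]
Waiting times:
  Job 1: wait = 0
  Job 2: wait = 5
  Job 3: wait = 8
  Job 4: wait = 20
Sum of waiting times = 33
Average waiting time = 33/4 = 8.25

8.25


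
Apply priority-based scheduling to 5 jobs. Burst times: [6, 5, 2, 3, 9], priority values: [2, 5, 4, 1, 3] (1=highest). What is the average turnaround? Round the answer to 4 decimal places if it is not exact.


Sort by priority (ascending = highest first):
Order: [(1, 3), (2, 6), (3, 9), (4, 2), (5, 5)]
Completion times:
  Priority 1, burst=3, C=3
  Priority 2, burst=6, C=9
  Priority 3, burst=9, C=18
  Priority 4, burst=2, C=20
  Priority 5, burst=5, C=25
Average turnaround = 75/5 = 15.0

15.0


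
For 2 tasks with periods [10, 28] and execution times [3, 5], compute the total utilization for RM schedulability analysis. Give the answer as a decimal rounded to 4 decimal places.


Compute individual utilizations (exact fractions):
  Task 1: C/T = 3/10 (approx. 0.3)
  Task 2: C/T = 5/28 (approx. 0.1786)
Total utilization U = 3/10 + 5/28 = 67/140
Rounded to 4 decimal places: U = 0.4786
RM (Liu & Layland) bound for 2 tasks = 0.828427; compare with U = 67/140 (approx. 0.478571)
U <= bound, so schedulable by RM sufficient condition.

0.4786


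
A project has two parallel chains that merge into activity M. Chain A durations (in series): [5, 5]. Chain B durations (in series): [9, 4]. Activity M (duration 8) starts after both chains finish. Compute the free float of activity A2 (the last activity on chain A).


ES(A2) = sum of predecessors on chain A = 5
EF(A2) = ES + duration = 5 + 5 = 10
Successor of A2 is M. ES(M) = max(sum(A), sum(B)) = max(10, 13) = 13
Free float = ES(successor) - EF(current) = 13 - 10 = 3

3


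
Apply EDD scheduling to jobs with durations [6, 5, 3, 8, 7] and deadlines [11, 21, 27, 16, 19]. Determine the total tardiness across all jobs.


Sort by due date (EDD order): [(6, 11), (8, 16), (7, 19), (5, 21), (3, 27)]
Compute completion times and tardiness:
  Job 1: p=6, d=11, C=6, tardiness=max(0,6-11)=0
  Job 2: p=8, d=16, C=14, tardiness=max(0,14-16)=0
  Job 3: p=7, d=19, C=21, tardiness=max(0,21-19)=2
  Job 4: p=5, d=21, C=26, tardiness=max(0,26-21)=5
  Job 5: p=3, d=27, C=29, tardiness=max(0,29-27)=2
Total tardiness = 9

9


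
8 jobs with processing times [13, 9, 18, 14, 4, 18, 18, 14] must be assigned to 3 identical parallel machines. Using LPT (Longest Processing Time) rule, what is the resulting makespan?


Sort jobs in decreasing order (LPT): [18, 18, 18, 14, 14, 13, 9, 4]
Assign each job to the least loaded machine:
  Machine 1: jobs [18, 14, 4], load = 36
  Machine 2: jobs [18, 14], load = 32
  Machine 3: jobs [18, 13, 9], load = 40
Makespan = max load = 40

40


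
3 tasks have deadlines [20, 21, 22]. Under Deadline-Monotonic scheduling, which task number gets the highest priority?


Sort tasks by relative deadline (ascending):
  Task 1: deadline = 20
  Task 2: deadline = 21
  Task 3: deadline = 22
Priority order (highest first): [1, 2, 3]
Highest priority task = 1

1


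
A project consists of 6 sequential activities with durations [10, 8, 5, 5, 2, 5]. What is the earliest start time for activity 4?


Activity 4 starts after activities 1 through 3 complete.
Predecessor durations: [10, 8, 5]
ES = 10 + 8 + 5 = 23

23


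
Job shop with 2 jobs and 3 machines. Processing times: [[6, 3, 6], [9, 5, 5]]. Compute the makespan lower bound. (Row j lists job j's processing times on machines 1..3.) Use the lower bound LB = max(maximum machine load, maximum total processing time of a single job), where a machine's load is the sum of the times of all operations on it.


Machine loads:
  Machine 1: 6 + 9 = 15
  Machine 2: 3 + 5 = 8
  Machine 3: 6 + 5 = 11
Max machine load = 15
Job totals:
  Job 1: 15
  Job 2: 19
Max job total = 19
Lower bound = max(15, 19) = 19

19


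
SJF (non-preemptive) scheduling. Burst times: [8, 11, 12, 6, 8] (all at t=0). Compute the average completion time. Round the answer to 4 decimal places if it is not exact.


SJF order (ascending): [6, 8, 8, 11, 12]
Completion times:
  Job 1: burst=6, C=6
  Job 2: burst=8, C=14
  Job 3: burst=8, C=22
  Job 4: burst=11, C=33
  Job 5: burst=12, C=45
Average completion = 120/5 = 24.0

24.0


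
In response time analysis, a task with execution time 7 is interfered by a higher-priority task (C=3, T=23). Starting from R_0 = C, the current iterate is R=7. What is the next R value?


R_next = C + ceil(R_prev / T_hp) * C_hp
ceil(7 / 23) = ceil(0.3043) = 1
Interference = 1 * 3 = 3
R_next = 7 + 3 = 10

10


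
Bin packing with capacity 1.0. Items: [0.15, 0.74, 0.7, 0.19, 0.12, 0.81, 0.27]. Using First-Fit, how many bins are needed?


Place items sequentially using First-Fit:
  Item 0.15 -> new Bin 1
  Item 0.74 -> Bin 1 (now 0.89)
  Item 0.7 -> new Bin 2
  Item 0.19 -> Bin 2 (now 0.89)
  Item 0.12 -> new Bin 3
  Item 0.81 -> Bin 3 (now 0.93)
  Item 0.27 -> new Bin 4
Total bins used = 4

4


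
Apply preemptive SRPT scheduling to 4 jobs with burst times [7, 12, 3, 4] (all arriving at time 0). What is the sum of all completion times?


Since all jobs arrive at t=0, SRPT equals SPT ordering.
SPT order: [3, 4, 7, 12]
Completion times:
  Job 1: p=3, C=3
  Job 2: p=4, C=7
  Job 3: p=7, C=14
  Job 4: p=12, C=26
Total completion time = 3 + 7 + 14 + 26 = 50

50


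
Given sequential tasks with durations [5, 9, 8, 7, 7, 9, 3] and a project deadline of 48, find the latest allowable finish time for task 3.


LF(activity 3) = deadline - sum of successor durations
Successors: activities 4 through 7 with durations [7, 7, 9, 3]
Sum of successor durations = 26
LF = 48 - 26 = 22

22


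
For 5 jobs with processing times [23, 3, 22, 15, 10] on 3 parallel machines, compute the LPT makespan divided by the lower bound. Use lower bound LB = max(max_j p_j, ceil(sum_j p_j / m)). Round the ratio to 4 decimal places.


LPT order: [23, 22, 15, 10, 3]
Machine loads after assignment: [23, 25, 25]
LPT makespan = 25
Lower bound = max(max_job, ceil(total/3)) = max(23, 25) = 25
Ratio = 25 / 25 = 1.0

1.0


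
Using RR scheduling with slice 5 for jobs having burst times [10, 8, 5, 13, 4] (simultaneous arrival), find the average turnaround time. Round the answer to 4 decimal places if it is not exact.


Time quantum = 5
Execution trace:
  J1 runs 5 units, time = 5
  J2 runs 5 units, time = 10
  J3 runs 5 units, time = 15
  J4 runs 5 units, time = 20
  J5 runs 4 units, time = 24
  J1 runs 5 units, time = 29
  J2 runs 3 units, time = 32
  J4 runs 5 units, time = 37
  J4 runs 3 units, time = 40
Finish times: [29, 32, 15, 40, 24]
Average turnaround = 140/5 = 28.0

28.0


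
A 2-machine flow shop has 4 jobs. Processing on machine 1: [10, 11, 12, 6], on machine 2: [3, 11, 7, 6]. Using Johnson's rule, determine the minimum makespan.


Apply Johnson's rule:
  Group 1 (a <= b): [(4, 6, 6), (2, 11, 11)]
  Group 2 (a > b): [(3, 12, 7), (1, 10, 3)]
Optimal job order: [4, 2, 3, 1]
Schedule:
  Job 4: M1 done at 6, M2 done at 12
  Job 2: M1 done at 17, M2 done at 28
  Job 3: M1 done at 29, M2 done at 36
  Job 1: M1 done at 39, M2 done at 42
Makespan = 42

42


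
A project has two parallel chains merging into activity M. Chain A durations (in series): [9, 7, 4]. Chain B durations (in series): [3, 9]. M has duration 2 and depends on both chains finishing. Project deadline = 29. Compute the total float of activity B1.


Forward pass: ES(B1) = sum of predecessors on chain B = 0
EF = ES + duration = 0 + 3 = 3
Backward pass: LF(M) = deadline = 29; LS(M) = 29 - 2 = 27
LF(B1) = LS(M) - sum(successors on chain B) = 27 - 9 = 18
LS = LF - duration = 18 - 3 = 15
Total float = LS - ES = 15 - 0 = 15

15


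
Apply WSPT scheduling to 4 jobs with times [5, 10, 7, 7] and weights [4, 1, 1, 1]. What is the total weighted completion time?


Compute p/w ratios and sort ascending (WSPT): [(5, 4), (7, 1), (7, 1), (10, 1)]
Compute weighted completion times:
  Job (p=5,w=4): C=5, w*C=4*5=20
  Job (p=7,w=1): C=12, w*C=1*12=12
  Job (p=7,w=1): C=19, w*C=1*19=19
  Job (p=10,w=1): C=29, w*C=1*29=29
Total weighted completion time = 80

80


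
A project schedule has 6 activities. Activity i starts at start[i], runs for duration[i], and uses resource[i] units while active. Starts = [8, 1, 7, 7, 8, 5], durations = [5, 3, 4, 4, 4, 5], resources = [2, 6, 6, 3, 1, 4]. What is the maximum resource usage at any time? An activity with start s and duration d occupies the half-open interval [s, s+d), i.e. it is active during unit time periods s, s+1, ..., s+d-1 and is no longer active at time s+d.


Each activity i is active on [start_i, start_i + duration_i).
Compute total resource usage per time slot:
  t=0: active resources = [], total = 0
  t=1: active resources = [6], total = 6
  t=2: active resources = [6], total = 6
  t=3: active resources = [6], total = 6
  t=4: active resources = [], total = 0
  t=5: active resources = [4], total = 4
  t=6: active resources = [4], total = 4
  t=7: active resources = [6, 3, 4], total = 13
  t=8: active resources = [2, 6, 3, 1, 4], total = 16
  t=9: active resources = [2, 6, 3, 1, 4], total = 16
  t=10: active resources = [2, 6, 3, 1], total = 12
  t=11: active resources = [2, 1], total = 3
  t=12: active resources = [2], total = 2
Peak resource demand = 16

16


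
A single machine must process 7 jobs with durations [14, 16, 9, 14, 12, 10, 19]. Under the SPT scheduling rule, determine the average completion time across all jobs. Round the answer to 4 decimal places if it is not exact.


Sort jobs by processing time (SPT order): [9, 10, 12, 14, 14, 16, 19]
Compute completion times sequentially:
  Job 1: processing = 9, completes at 9
  Job 2: processing = 10, completes at 19
  Job 3: processing = 12, completes at 31
  Job 4: processing = 14, completes at 45
  Job 5: processing = 14, completes at 59
  Job 6: processing = 16, completes at 75
  Job 7: processing = 19, completes at 94
Sum of completion times = 332
Average completion time = 332/7 = 47.4286

47.4286


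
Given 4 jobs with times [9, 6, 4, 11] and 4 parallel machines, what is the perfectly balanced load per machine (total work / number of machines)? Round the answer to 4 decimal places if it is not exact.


Total processing time = 9 + 6 + 4 + 11 = 30
Number of machines = 4
Ideal balanced load = 30 / 4 = 7.5

7.5


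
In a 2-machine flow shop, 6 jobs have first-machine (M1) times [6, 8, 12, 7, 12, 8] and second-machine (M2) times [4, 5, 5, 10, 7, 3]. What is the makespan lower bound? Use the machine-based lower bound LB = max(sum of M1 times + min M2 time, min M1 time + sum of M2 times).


LB1 = sum(M1 times) + min(M2 times) = 53 + 3 = 56
LB2 = min(M1 times) + sum(M2 times) = 6 + 34 = 40
Lower bound = max(LB1, LB2) = max(56, 40) = 56

56


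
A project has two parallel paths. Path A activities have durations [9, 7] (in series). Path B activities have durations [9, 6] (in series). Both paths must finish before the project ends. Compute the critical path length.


Path A total = 9 + 7 = 16
Path B total = 9 + 6 = 15
Critical path = longest path = max(16, 15) = 16

16


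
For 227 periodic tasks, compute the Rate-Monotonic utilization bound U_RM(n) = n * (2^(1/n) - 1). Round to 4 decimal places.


Compute 2^(1/227) = 1.0030581785
Subtract 1: 1.0030581785 - 1 = 0.0030581785
Multiply by n: 227 * 0.0030581785 = 0.6942065195
Round to 4 dp: 0.6942

0.6942


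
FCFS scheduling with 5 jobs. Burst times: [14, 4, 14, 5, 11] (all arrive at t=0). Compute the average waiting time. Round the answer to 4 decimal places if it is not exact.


FCFS order (as given): [14, 4, 14, 5, 11]
Waiting times:
  Job 1: wait = 0
  Job 2: wait = 14
  Job 3: wait = 18
  Job 4: wait = 32
  Job 5: wait = 37
Sum of waiting times = 101
Average waiting time = 101/5 = 20.2

20.2


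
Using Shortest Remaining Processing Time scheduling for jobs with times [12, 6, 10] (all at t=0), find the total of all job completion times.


Since all jobs arrive at t=0, SRPT equals SPT ordering.
SPT order: [6, 10, 12]
Completion times:
  Job 1: p=6, C=6
  Job 2: p=10, C=16
  Job 3: p=12, C=28
Total completion time = 6 + 16 + 28 = 50

50


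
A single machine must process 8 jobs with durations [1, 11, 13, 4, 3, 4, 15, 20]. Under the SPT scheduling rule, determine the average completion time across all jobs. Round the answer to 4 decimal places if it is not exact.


Sort jobs by processing time (SPT order): [1, 3, 4, 4, 11, 13, 15, 20]
Compute completion times sequentially:
  Job 1: processing = 1, completes at 1
  Job 2: processing = 3, completes at 4
  Job 3: processing = 4, completes at 8
  Job 4: processing = 4, completes at 12
  Job 5: processing = 11, completes at 23
  Job 6: processing = 13, completes at 36
  Job 7: processing = 15, completes at 51
  Job 8: processing = 20, completes at 71
Sum of completion times = 206
Average completion time = 206/8 = 25.75

25.75


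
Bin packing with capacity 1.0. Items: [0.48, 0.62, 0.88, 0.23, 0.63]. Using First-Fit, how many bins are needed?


Place items sequentially using First-Fit:
  Item 0.48 -> new Bin 1
  Item 0.62 -> new Bin 2
  Item 0.88 -> new Bin 3
  Item 0.23 -> Bin 1 (now 0.71)
  Item 0.63 -> new Bin 4
Total bins used = 4

4


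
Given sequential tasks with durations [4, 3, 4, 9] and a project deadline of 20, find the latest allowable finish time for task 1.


LF(activity 1) = deadline - sum of successor durations
Successors: activities 2 through 4 with durations [3, 4, 9]
Sum of successor durations = 16
LF = 20 - 16 = 4

4


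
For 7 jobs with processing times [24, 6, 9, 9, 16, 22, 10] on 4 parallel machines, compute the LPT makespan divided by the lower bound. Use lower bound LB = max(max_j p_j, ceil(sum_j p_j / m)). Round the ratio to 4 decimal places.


LPT order: [24, 22, 16, 10, 9, 9, 6]
Machine loads after assignment: [24, 22, 25, 25]
LPT makespan = 25
Lower bound = max(max_job, ceil(total/4)) = max(24, 24) = 24
Ratio = 25 / 24 = 1.0417

1.0417
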